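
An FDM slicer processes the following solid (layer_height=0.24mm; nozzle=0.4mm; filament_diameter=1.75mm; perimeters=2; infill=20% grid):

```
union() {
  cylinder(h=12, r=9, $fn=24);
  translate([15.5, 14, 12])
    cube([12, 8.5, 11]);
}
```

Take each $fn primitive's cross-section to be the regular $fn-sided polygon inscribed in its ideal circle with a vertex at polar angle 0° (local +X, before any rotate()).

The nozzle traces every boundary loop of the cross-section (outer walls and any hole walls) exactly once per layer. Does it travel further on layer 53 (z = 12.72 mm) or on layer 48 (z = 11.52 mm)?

Layer 53 (z = 12.72): the cylinder does not reach this height (z outside [0, 12]); the 12×8.5 cube at (15.5, 14) contributes its full rectangle (perimeter 41.00 mm); Combining (union): only the 12×8.5 cube at (15.5, 14) is present, so the union is just that shape — boundary = 41.00 mm. So its perimeter = 41.00 mm. Layer 48 (z = 11.52): the r=9 cylinder gives a regular 24-gon of circumradius 9 (constant along its height) (perimeter = 2·24·9.000·sin(180°/24) = 56.39 mm); the cube at (15.5, 14) is absent (z outside [12, 23]); Taking the union: only the r=9 cylinder is present, so the union is just that shape — boundary = 56.39 mm. So its perimeter = 56.39 mm. Layer 48 is larger (56.39 vs 41.00 mm).

layer 48 (z = 11.52 mm)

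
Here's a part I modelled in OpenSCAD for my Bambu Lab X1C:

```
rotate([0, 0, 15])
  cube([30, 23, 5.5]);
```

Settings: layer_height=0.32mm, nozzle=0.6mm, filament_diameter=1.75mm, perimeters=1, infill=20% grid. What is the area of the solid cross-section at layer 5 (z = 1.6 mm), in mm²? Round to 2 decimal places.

690.00 mm²

At z = 1.6 mm: the cube is present — its section is the full 30×23 rectangle (area 690.00 mm²); (whole slice rotated 15° about Z — lengths, areas and connectivity unchanged). Overall, the cross-section is a single solid region. Net area = 690.00 mm².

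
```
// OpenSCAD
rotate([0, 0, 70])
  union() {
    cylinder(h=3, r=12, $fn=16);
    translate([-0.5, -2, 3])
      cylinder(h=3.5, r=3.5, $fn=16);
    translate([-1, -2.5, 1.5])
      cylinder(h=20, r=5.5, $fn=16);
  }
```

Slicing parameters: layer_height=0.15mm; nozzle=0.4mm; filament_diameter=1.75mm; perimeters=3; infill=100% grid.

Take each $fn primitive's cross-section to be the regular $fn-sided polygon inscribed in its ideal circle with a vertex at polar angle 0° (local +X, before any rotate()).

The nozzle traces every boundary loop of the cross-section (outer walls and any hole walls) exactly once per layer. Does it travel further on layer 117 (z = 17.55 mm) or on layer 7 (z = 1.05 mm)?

Layer 117 (z = 17.55): the cylinder does not reach this height (z outside [0, 3]); the cylinder at (-0.5, -2) does not reach this height (z outside [3, 6.5]); the r=5.5 cylinder at (-1, -2.5) contributes a regular 16-gon of circumradius 5.5 (perimeter = 2·16·5.500·sin(180°/16) = 34.34 mm); Merging all regions: only the r=5.5 cylinder at (-1, -2.5) is present, so the union is just that shape — boundary = 34.34 mm; (whole slice rotated 70° about Z — lengths, areas and connectivity unchanged). So its perimeter = 34.34 mm. Layer 7 (z = 1.05): the cylinder: section is a regular 16-gon, circumradius r=12 (perimeter = 2·16·12.000·sin(180°/16) = 74.91 mm); the cylinder at (-0.5, -2) is not intersected at this z (z outside [3, 6.5]); the cylinder at (-1, -2.5) is absent (z outside [1.5, 21.5]); Merging all regions: only the r=12 cylinder is present, so the union is just that shape — boundary = 74.91 mm; (rotated 70° about Z; rotation is an isometry so areas/perimeters/island counts are preserved). So its perimeter = 74.91 mm. Layer 7 is larger (74.91 vs 34.34 mm).

layer 7 (z = 1.05 mm)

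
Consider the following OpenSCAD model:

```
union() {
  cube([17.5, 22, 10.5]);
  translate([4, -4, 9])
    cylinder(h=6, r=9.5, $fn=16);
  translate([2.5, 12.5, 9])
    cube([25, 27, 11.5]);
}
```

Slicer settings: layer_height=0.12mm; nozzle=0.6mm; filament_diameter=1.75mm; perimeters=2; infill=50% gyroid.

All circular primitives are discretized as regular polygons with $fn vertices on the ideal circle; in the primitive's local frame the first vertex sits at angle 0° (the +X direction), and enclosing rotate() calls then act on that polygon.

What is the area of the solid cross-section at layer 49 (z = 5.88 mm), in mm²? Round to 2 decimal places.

At z = 5.88 mm: the cube is present — its section is the full 17.5×22 rectangle (area 385.00 mm²); the cylinder at (4, -4) does not reach this height (z outside [9, 15]); the cube at (2.5, 12.5) is not intersected at this z (z outside [9, 20.5]); Combining (union): only the 17.5×22 cube is present, so the union is just that shape — area = 385.00 mm². Overall, the cross-section is a single solid region. Net area = 385.00 mm².

385.00 mm²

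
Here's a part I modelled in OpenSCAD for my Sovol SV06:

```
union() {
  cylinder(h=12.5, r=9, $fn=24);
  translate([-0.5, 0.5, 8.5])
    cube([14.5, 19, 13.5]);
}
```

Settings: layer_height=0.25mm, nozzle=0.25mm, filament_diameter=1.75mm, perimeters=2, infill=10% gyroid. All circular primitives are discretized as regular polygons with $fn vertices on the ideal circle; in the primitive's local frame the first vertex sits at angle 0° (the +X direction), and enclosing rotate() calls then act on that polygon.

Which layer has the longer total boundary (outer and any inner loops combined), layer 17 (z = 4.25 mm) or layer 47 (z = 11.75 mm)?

Layer 17 (z = 4.25): the cylinder: section is a regular 24-gon, circumradius r=9 (perimeter = 2·24·9.000·sin(180°/24) = 56.39 mm); the cube at (-0.5, 0.5) does not reach this height (z outside [8.5, 22]); Combining (union): only the r=9 cylinder is present, so the union is just that shape — boundary = 56.39 mm. So its perimeter = 56.39 mm. Layer 47 (z = 11.75): the r=9 cylinder gives a regular 24-gon of circumradius 9 (constant along its height) (perimeter = 2·24·9.000·sin(180°/24) = 56.39 mm); the 14.5×19 cube at (-0.5, 0.5) contributes its full rectangle (perimeter 67.00 mm); Taking the union: the regions partially overlap (shared area 62.64 mm²), so the edge portions inside another operand are dropped and the merged outline is re-measured after clipping — boundary = 91.42 mm. So its perimeter = 91.42 mm. Layer 47 is larger (91.42 vs 56.39 mm).

layer 47 (z = 11.75 mm)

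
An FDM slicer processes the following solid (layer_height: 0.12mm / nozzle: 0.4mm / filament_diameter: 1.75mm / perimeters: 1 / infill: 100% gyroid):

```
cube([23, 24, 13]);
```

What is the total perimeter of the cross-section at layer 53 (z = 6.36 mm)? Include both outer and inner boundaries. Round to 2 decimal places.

94.00 mm

At z = 6.36 mm: the cube (footprint 23×24) is included at this height (perimeter 94.00 mm). Overall, the cross-section is a single solid region. Total boundary length (outer) = 94.00 mm.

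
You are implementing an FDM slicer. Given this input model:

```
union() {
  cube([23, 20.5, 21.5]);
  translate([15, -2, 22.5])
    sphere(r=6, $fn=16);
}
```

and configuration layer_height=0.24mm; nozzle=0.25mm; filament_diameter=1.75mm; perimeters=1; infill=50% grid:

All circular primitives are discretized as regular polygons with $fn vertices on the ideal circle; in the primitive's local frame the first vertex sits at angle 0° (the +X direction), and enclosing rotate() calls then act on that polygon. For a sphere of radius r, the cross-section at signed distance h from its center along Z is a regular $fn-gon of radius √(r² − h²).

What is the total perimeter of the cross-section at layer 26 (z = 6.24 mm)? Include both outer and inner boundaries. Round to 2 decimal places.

87.00 mm

At z = 6.24 mm: the 23×20.5 cube contributes its full rectangle (perimeter 87.00 mm); the sphere at (15, -2) is absent (|z−center|=16.260 > r=6); Combining (union): only the 23×20.5 cube is present, so the union is just that shape — boundary = 87.00 mm. Overall, the cross-section is a single solid region. Total boundary length (outer) = 87.00 mm.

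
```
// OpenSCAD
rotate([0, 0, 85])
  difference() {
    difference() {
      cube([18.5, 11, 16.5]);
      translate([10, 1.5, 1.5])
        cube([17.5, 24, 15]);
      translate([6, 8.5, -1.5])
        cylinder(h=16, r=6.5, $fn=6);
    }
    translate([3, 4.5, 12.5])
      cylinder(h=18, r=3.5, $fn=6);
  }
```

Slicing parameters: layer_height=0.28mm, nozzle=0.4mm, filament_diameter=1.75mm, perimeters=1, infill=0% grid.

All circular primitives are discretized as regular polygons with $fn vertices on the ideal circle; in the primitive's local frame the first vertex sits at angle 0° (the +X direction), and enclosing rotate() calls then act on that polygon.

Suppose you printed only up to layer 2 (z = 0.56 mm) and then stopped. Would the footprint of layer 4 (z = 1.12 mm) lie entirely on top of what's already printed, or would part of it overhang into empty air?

Compare the two slices. At z = 0.56: the cube is present — its section is the full 18.5×11 rectangle (area 203.50 mm²); the cube at (10, 1.5) is absent (z outside [1.5, 16.5]); the cylinder at (6, 8.5): section is a regular 6-gon, circumradius r=6.5 (area = (6/2)·6.500²·sin(360°/6) = 109.77 mm²); Subtracting the remaining from the first: starting from the 18.5×11 cube (203.50 mm²), the r=6.5 cylinder at (6, 8.5) partially overlaps it — only the 83.34 mm² overlap (of its 109.77 mm²) is removed, clipping the outline — area = 120.16 mm²; the cylinder at (3, 4.5) is not intersected at this z (z outside [12.5, 30.5]); After the difference (first − rest): none of the subtracted shapes is present at this height, so the result so far is unchanged — area = 120.16 mm²; (rotated 85° about Z; rotation is an isometry so areas/perimeters/island counts are preserved). At z = 1.12: the cube (footprint 18.5×11) is included at this height (area 203.50 mm²); the cube at (10, 1.5) is not intersected at this z (z outside [1.5, 16.5]); the r=6.5 cylinder at (6, 8.5) gives a regular 6-gon of circumradius 6.5 (constant along its height) (area = (6/2)·6.500²·sin(360°/6) = 109.77 mm²); Subtracting the remaining from the first: starting from the 18.5×11 cube (203.50 mm²), the r=6.5 cylinder at (6, 8.5) partially overlaps it — only the 83.34 mm² overlap (of its 109.77 mm²) is removed, clipping the outline — area = 120.16 mm²; the cylinder at (3, 4.5) does not reach this height (z outside [12.5, 30.5]); Subtracting the remaining from the first: none of the subtracted shapes is present at this height, so the result so far is unchanged — area = 120.16 mm²; (rotated 85° about Z; rotation is an isometry so areas/perimeters/island counts are preserved). Checking containment: the cross-section at z = 1.12 is a subset of the cross-section at z = 0.56.

entirely on top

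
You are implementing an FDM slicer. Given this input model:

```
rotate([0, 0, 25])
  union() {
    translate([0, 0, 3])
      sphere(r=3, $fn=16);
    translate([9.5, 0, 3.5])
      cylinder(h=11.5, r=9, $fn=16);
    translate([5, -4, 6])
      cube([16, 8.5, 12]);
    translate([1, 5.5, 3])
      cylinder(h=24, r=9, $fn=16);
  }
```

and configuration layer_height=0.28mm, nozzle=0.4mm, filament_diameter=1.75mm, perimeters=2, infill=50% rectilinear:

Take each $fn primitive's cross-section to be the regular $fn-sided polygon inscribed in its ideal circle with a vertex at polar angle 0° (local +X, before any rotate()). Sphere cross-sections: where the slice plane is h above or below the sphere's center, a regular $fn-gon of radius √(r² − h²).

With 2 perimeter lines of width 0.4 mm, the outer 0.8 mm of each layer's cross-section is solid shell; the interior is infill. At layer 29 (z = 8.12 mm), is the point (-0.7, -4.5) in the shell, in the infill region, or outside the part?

At z = 8.12 mm: the sphere does not reach this height (|z−center|=5.120 > r=3); the cylinder at (9.5, 0): section is a regular 16-gon, circumradius r=9; the 16×8.5 cube at (5, -4) contributes its full rectangle; the r=9 cylinder at (1, 5.5) gives a regular 16-gon of circumradius 9 (constant along its height); Combining (union): the regions partially overlap (shared area 189.12 mm²), so overlapping operands fuse into one piece — 1 connected region; (whole slice rotated 25° about Z — lengths, areas and connectivity unchanged). Overall, the cross-section is a single solid region. Undo the 25° rotation: the query point maps to (-2.536, -3.783) in the un-rotated model frame. The nearest boundary edge runs (1.00, -3.50)→(-2.44, -2.81); distance from the point to it = 0.97 mm. The point is not inside any of the regions above, so it lies outside the cross-section (0.97 mm from the nearest boundary).

outside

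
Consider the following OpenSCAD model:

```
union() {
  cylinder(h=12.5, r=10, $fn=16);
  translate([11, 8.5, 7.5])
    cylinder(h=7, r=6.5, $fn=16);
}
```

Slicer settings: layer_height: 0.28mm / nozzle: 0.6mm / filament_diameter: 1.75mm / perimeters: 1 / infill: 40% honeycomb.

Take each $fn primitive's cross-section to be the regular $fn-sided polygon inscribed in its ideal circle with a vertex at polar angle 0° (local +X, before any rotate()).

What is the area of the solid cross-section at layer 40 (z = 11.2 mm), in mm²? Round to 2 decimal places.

At z = 11.2 mm: the cylinder: section is a regular 16-gon, circumradius r=10 (area = (16/2)·10.000²·sin(360°/16) = 306.15 mm²); the r=6.5 cylinder at (11, 8.5) contributes a regular 16-gon of circumradius 6.5 (area = (16/2)·6.500²·sin(360°/16) = 129.35 mm²); Combining (union): the regions partially overlap — summed areas 435.49 mm² minus the doubly-counted overlap 13.34 mm² gives 422.16 mm² — area = 422.16 mm². Overall, the cross-section is a single solid region. Net area = 422.16 mm².

422.16 mm²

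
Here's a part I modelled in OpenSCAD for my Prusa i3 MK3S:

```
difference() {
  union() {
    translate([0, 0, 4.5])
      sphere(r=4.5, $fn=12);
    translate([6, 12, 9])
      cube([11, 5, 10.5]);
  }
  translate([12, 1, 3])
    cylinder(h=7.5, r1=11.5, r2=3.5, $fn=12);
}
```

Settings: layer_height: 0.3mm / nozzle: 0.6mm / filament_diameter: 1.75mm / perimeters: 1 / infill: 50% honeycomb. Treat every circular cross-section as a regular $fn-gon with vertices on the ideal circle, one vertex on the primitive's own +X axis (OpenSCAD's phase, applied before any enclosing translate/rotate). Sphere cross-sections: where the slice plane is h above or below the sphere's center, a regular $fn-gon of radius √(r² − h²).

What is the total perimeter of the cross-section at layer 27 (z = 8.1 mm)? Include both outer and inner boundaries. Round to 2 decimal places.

At z = 8.1 mm: the sphere: section is a regular 12-gon, circumradius = √(r²−h²) = √(4.5²−3.6²) = 2.700 (perimeter = 2·12·2.700·sin(180°/12) = 16.77 mm); the cube at (6, 12) is absent (z outside [9, 19.5]); Combining (union): only the r=4.5 sphere is present, so the union is just that shape — boundary = 16.77 mm; the cone at (12, 1): at t=0.680 of its height the radius interpolates to r₁+(r₂−r₁)t = 6.060, giving a regular 12-gon of that circumradius (perimeter = 2·12·6.060·sin(180°/12) = 37.64 mm); Taking the first minus the rest: starting from that combined region, the cone at (12, 1) misses the remaining region (no effect) — boundary = 16.77 mm. Overall, the cross-section is a single solid region. Total boundary length (outer) = 16.77 mm.

16.77 mm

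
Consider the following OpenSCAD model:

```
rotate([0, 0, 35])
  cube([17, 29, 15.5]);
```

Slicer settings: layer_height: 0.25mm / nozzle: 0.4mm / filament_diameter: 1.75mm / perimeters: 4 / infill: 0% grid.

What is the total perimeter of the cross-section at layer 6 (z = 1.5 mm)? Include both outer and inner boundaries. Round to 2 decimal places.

92.00 mm

At z = 1.5 mm: the cube (footprint 17×29) is included at this height (perimeter 92.00 mm); (whole slice rotated 35° about Z — lengths, areas and connectivity unchanged). Overall, the cross-section is a single solid region. Total boundary length (outer) = 92.00 mm.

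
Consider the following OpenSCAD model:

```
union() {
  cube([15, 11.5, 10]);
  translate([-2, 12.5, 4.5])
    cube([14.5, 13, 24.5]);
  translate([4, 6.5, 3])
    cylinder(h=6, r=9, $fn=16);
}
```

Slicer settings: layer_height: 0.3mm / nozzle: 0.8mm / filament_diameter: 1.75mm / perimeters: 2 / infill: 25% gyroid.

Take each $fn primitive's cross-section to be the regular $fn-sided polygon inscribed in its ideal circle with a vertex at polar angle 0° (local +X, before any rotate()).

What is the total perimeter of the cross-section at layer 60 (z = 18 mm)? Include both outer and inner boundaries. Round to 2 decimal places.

At z = 18 mm: the cube is not intersected at this z (z outside [0, 10]); the cube at (-2, 12.5) is present — its section is the full 14.5×13 rectangle (perimeter 55.00 mm); the cylinder at (4, 6.5) is not intersected at this z (z outside [3, 9]); Combining (union): only the 14.5×13 cube at (-2, 12.5) is present, so the union is just that shape — boundary = 55.00 mm. Overall, the cross-section is a single solid region. Total boundary length (outer) = 55.00 mm.

55.00 mm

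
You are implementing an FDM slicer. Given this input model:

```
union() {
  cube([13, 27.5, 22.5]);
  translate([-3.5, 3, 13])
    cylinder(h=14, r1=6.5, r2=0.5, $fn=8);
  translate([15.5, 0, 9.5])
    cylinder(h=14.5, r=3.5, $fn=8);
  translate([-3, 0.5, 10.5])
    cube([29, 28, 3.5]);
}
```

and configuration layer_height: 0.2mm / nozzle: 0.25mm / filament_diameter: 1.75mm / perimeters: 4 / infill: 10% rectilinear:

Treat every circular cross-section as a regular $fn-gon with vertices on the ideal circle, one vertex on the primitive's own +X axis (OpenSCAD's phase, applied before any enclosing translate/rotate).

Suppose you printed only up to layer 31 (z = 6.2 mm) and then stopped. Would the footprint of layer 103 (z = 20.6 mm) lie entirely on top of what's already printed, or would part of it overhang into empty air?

Compare the two slices. At z = 6.2: the 13×27.5 cube contributes its full rectangle (area 357.50 mm²); the cone at (-3.5, 3) is not intersected at this z (z outside [13, 27]); the cylinder at (15.5, 0) is not intersected at this z (z outside [9.5, 24]); the cube at (-3, 0.5) is absent (z outside [10.5, 14]); Merging all regions: only the 13×27.5 cube is present, so the union is just that shape — area = 357.50 mm². At z = 20.6: the cube (footprint 13×27.5) is included at this height (area 357.50 mm²); the cone at (-3.5, 3) contributes a regular 8-gon of circumradius 3.243 (interpolated between r1=6.5 and r2=0.5 at t=0.543) (area = (8/2)·3.243²·sin(360°/8) = 29.74 mm²); the r=3.5 cylinder at (15.5, 0) contributes a regular 8-gon of circumradius 3.5 (area = (8/2)·3.500²·sin(360°/8) = 34.65 mm²); the cube at (-3, 0.5) is not intersected at this z (z outside [10.5, 14]); Taking the union: the regions partially overlap — summed areas 421.89 mm² minus the doubly-counted overlap 1.21 mm² gives 420.69 mm² — area = 420.69 mm². Checking containment: at z = 20.6 the cross-section extends beyond the z = 6.2 cross-section by about 63.19 mm².

part overhangs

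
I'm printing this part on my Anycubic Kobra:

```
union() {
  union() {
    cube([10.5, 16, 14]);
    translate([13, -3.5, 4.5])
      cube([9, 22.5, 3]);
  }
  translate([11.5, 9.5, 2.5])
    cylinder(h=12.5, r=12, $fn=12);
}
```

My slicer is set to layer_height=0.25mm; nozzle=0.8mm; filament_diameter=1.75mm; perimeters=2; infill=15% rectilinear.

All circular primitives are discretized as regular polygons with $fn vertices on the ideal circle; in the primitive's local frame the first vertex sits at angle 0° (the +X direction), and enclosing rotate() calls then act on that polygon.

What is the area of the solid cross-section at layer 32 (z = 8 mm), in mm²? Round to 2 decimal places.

At z = 8 mm: the 10.5×16 cube contributes its full rectangle (area 168.00 mm²); the cube at (13, -3.5) is not intersected at this z (z outside [4.5, 7.5]); Combining (union): only the 10.5×16 cube is present, so the union is just that shape — area = 168.00 mm²; the cylinder at (11.5, 9.5): section is a regular 12-gon, circumradius r=12 (area = (12/2)·12.000²·sin(360°/12) = 432.00 mm²); Taking the union: the regions partially overlap — summed areas 600.00 mm² minus the doubly-counted overlap 152.74 mm² gives 447.26 mm² — area = 447.26 mm². Overall, the cross-section is a single solid region. Net area = 447.26 mm².

447.26 mm²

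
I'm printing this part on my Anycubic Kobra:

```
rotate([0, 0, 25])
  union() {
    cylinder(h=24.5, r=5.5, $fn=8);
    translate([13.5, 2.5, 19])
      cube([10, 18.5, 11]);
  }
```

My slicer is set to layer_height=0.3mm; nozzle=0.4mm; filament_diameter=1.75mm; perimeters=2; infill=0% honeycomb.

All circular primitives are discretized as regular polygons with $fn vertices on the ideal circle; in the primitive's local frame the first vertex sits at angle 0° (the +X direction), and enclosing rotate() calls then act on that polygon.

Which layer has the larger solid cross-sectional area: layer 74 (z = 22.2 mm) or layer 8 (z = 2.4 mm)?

Layer 74 (z = 22.2): the cylinder: section is a regular 8-gon, circumradius r=5.5 (area = (8/2)·5.500²·sin(360°/8) = 85.56 mm²); the 10×18.5 cube at (13.5, 2.5) contributes its full rectangle (area 185.00 mm²); Merging all regions: the 2 present regions are separate (no shared area or edge), so areas and boundary lengths simply add and each stays a separate island — area = 270.56 mm²; (whole slice rotated 25° about Z — lengths, areas and connectivity unchanged). So its area = 270.56 mm². Layer 8 (z = 2.4): the cylinder: section is a regular 8-gon, circumradius r=5.5 (area = (8/2)·5.500²·sin(360°/8) = 85.56 mm²); the cube at (13.5, 2.5) is not intersected at this z (z outside [19, 30]); Merging all regions: only the r=5.5 cylinder is present, so the union is just that shape — area = 85.56 mm²; (whole slice rotated 25° about Z — lengths, areas and connectivity unchanged). So its area = 85.56 mm². Layer 74 is larger (270.56 vs 85.56 mm²).

layer 74 (z = 22.2 mm)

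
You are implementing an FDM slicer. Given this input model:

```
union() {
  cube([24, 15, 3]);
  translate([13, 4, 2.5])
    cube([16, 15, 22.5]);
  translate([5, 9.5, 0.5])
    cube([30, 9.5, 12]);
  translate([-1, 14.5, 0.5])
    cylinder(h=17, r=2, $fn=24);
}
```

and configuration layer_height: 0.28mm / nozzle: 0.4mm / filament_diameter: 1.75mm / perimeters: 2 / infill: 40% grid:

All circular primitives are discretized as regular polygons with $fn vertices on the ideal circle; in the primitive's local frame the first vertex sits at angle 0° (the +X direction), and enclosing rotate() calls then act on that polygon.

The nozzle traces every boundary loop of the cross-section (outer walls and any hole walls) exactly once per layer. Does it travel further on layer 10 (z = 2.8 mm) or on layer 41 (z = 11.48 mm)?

Layer 10 (z = 2.8): the 24×15 cube contributes its full rectangle (perimeter 78.00 mm); the cube at (13, 4) is present — its section is the full 16×15 rectangle (perimeter 62.00 mm); the 30×9.5 cube at (5, 9.5) contributes its full rectangle (perimeter 79.00 mm); the r=2 cylinder at (-1, 14.5) contributes a regular 24-gon of circumradius 2 (perimeter = 2·24·2.000·sin(180°/24) = 12.53 mm); Merging all regions: the regions partially overlap (shared area 318.69 mm²), so the edge portions inside another operand are dropped and the merged outline is re-measured after clipping — boundary = 114.77 mm. So its perimeter = 114.77 mm. Layer 41 (z = 11.48): the cube does not reach this height (z outside [0, 3]); the cube at (13, 4) is present — its section is the full 16×15 rectangle (perimeter 62.00 mm); the cube at (5, 9.5) (footprint 30×9.5) is included at this height (perimeter 79.00 mm); the r=2 cylinder at (-1, 14.5) contributes a regular 24-gon of circumradius 2 (perimeter = 2·24·2.000·sin(180°/24) = 12.53 mm); Taking the union: the regions partially overlap (shared area 152.00 mm²), so the edge portions inside another operand are dropped and the merged outline is re-measured after clipping — boundary = 102.53 mm. So its perimeter = 102.53 mm. Layer 10 is larger (114.77 vs 102.53 mm).

layer 10 (z = 2.8 mm)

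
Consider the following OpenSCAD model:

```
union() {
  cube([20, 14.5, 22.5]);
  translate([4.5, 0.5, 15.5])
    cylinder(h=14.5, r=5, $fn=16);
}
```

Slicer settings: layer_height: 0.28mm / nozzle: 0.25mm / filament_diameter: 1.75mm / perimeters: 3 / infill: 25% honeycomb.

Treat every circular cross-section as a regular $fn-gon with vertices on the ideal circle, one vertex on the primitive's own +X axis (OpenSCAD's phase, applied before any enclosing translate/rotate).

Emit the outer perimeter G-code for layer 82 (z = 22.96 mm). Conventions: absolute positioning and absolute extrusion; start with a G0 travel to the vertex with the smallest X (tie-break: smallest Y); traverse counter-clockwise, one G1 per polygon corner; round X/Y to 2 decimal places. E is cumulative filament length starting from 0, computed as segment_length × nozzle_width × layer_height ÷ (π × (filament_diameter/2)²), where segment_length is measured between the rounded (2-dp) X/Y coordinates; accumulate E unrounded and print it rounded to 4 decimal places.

G0 X-0.50 Y0.50 Z22.96
G1 X-0.12 Y-1.41 E0.0567
G1 X0.96 Y-3.04 E0.1136
G1 X2.59 Y-4.12 E0.1705
G1 X4.50 Y-4.50 E0.2272
G1 X6.41 Y-4.12 E0.2838
G1 X8.04 Y-3.04 E0.3407
G1 X9.12 Y-1.41 E0.3976
G1 X9.50 Y0.50 E0.4543
G1 X9.12 Y2.41 E0.5110
G1 X8.04 Y4.04 E0.5679
G1 X6.41 Y5.12 E0.6248
G1 X4.50 Y5.50 E0.6815
G1 X2.59 Y5.12 E0.7382
G1 X0.96 Y4.04 E0.7951
G1 X-0.12 Y2.41 E0.8520
G1 X-0.50 Y0.50 E0.9086

At z = 22.96 mm: the cube is not intersected at this z (z outside [0, 22.5]); the r=5 cylinder at (4.5, 0.5) contributes a regular 16-gon of circumradius 5; Merging all regions: only the r=5 cylinder at (4.5, 0.5) is present, so the union is just that shape — 1 connected region. The outline is a single polygon with 16 vertices. Extrusion per mm of travel: 0.25 × 0.28 / (π × 0.875²) = 0.029103. Accumulating E over each segment gives final E = 0.9086.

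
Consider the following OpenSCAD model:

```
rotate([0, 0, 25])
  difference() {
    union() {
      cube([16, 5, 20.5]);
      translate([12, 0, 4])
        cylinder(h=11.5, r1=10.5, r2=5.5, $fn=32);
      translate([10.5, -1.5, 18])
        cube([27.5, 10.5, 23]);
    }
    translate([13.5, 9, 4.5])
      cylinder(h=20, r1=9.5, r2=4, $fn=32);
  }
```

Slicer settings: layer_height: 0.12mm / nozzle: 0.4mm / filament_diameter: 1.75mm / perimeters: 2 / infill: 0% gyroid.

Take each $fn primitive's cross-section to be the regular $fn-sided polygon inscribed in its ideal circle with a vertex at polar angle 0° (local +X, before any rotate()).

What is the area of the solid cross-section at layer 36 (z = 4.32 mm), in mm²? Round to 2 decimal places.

345.54 mm²

At z = 4.32 mm: the cube (footprint 16×5) is included at this height (area 80.00 mm²); the cone at (12, 0) (r1=10.5→r2=5.5) has section circumradius 10.361 here — a regular 32-gon (area = (32/2)·10.361²·sin(360°/32) = 335.08 mm²); the cube at (10.5, -1.5) is absent (z outside [18, 41]); Combining (union): the regions partially overlap — summed areas 415.08 mm² minus the doubly-counted overlap 69.54 mm² gives 345.54 mm² — area = 345.54 mm²; the cone at (13.5, 9) is absent (z outside [4.5, 24.5]); Subtracting the remaining from the first: none of the subtracted shapes is present at this height, so the result so far is unchanged — area = 345.54 mm²; (rotated 25° about Z; rotation is an isometry so areas/perimeters/island counts are preserved). Overall, the cross-section is a single solid region. Net area = 345.54 mm².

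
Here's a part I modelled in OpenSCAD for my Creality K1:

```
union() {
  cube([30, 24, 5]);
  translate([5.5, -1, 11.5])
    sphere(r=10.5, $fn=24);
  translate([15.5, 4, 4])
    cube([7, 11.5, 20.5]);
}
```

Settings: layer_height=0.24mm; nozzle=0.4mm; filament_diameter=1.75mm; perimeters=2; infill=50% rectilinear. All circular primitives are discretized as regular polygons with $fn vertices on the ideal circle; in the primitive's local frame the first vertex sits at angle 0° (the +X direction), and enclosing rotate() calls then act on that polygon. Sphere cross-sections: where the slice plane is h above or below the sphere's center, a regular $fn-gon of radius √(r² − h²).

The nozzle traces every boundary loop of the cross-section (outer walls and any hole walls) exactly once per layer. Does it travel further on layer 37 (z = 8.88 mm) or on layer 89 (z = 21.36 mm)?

Layer 37 (z = 8.88): the cube is not intersected at this z (z outside [0, 5]); the r=10.5 sphere at (5.5, -1) slices to a regular 24-gon of circumradius 10.168 (√(r²−h²) with h=2.62 from center) (perimeter = 2·24·10.168·sin(180°/24) = 63.70 mm); the cube at (15.5, 4) (footprint 7×11.5) is included at this height (perimeter 37.00 mm); Merging all regions: the 2 present regions are separate (no shared area or edge), so areas and boundary lengths simply add and each stays a separate island — boundary = 100.70 mm. So its perimeter = 100.70 mm. Layer 89 (z = 21.36): the cube is not intersected at this z (z outside [0, 5]); the r=10.5 sphere at (5.5, -1) slices to a regular 24-gon of circumradius 3.610 (√(r²−h²) with h=9.86 from center) (perimeter = 2·24·3.610·sin(180°/24) = 22.62 mm); the cube at (15.5, 4) is present — its section is the full 7×11.5 rectangle (perimeter 37.00 mm); Merging all regions: the 2 present regions are separate (no shared area or edge), so areas and boundary lengths simply add and each stays a separate island — boundary = 59.62 mm. So its perimeter = 59.62 mm. Layer 37 is larger (100.70 vs 59.62 mm).

layer 37 (z = 8.88 mm)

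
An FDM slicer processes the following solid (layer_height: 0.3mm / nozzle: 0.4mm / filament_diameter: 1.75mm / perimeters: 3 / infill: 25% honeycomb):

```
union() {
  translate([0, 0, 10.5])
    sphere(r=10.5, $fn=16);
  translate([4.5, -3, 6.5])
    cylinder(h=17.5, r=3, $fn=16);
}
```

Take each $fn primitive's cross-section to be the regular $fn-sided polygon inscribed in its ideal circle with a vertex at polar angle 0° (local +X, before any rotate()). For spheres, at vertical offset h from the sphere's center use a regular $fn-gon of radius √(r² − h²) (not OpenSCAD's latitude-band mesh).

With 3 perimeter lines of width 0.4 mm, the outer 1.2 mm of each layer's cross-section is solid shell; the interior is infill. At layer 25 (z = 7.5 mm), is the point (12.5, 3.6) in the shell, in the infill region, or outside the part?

At z = 7.5 mm: the sphere: section is a regular 16-gon, circumradius = √(r²−h²) = √(10.5²−3²) = 10.062; the r=3 cylinder at (4.5, -3) gives a regular 16-gon of circumradius 3 (constant along its height); Taking the union: the r=3 cylinder at (4.5, -3) lies entirely inside the r=10.5 sphere, so the union is just the r=10.5 sphere — 1 connected region. Overall, the cross-section is a single solid region. The nearest boundary edge runs (9.30, 3.85)→(10.06, 0.00); distance from the point to it = 3.09 mm. The point is not inside any of the regions above, so it lies outside the cross-section (3.09 mm from the nearest boundary).

outside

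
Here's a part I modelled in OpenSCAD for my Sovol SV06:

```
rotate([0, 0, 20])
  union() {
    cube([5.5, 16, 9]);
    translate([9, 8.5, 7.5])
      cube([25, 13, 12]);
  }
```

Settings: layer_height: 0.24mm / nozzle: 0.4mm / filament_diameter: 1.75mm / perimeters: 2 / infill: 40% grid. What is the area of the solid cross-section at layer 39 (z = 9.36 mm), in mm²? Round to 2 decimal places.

325.00 mm²

At z = 9.36 mm: the cube is not intersected at this z (z outside [0, 9]); the cube at (9, 8.5) (footprint 25×13) is included at this height (area 325.00 mm²); Combining (union): only the 25×13 cube at (9, 8.5) is present, so the union is just that shape — area = 325.00 mm²; (whole slice rotated 20° about Z — lengths, areas and connectivity unchanged). Overall, the cross-section is a single solid region. Net area = 325.00 mm².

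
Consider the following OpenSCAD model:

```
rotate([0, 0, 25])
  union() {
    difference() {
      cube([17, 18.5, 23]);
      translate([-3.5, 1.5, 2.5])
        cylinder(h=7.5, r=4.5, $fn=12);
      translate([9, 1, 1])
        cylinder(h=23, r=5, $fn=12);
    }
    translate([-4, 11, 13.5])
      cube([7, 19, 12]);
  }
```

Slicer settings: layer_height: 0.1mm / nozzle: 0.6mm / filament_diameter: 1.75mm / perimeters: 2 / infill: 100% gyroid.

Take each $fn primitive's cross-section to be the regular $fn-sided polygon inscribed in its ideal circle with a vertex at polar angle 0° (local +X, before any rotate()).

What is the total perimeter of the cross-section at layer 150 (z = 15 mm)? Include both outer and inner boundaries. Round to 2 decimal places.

At z = 15 mm: the cube is present — its section is the full 17×18.5 rectangle (perimeter 71.00 mm); the cylinder at (-3.5, 1.5) is absent (z outside [2.5, 10]); the cylinder at (9, 1): section is a regular 12-gon, circumradius r=5 (perimeter = 2·12·5.000·sin(180°/12) = 31.06 mm); Subtracting the remaining from the first: starting from the 17×18.5 cube, the r=5 cylinder at (9, 1) partially overlaps it — only the 47.23 mm² overlap (of its 75.00 mm²) is removed, clipping the outline — boundary = 79.14 mm; the 7×19 cube at (-4, 11) contributes its full rectangle (perimeter 52.00 mm); Merging all regions: the regions partially overlap (shared area 22.50 mm²), so the edge portions inside another operand are dropped and the merged outline is re-measured after clipping — boundary = 110.14 mm; (rotated 25° about Z; rotation is an isometry so areas/perimeters/island counts are preserved). Overall, the cross-section is a single solid region. Total boundary length (outer) = 110.14 mm.

110.14 mm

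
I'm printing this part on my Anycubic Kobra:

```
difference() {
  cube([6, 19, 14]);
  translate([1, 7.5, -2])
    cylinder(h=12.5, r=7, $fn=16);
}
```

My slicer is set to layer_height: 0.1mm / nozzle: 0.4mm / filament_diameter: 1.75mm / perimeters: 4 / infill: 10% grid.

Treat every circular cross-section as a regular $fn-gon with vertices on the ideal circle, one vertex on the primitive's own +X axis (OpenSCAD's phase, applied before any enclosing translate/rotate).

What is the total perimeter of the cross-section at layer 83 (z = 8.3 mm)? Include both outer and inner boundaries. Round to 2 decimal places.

At z = 8.3 mm: the cube is present — its section is the full 6×19 rectangle (perimeter 50.00 mm); the r=7 cylinder at (1, 7.5) contributes a regular 16-gon of circumradius 7 (perimeter = 2·16·7.000·sin(180°/16) = 43.70 mm); Taking the first minus the rest: starting from the 6×19 cube, the r=7 cylinder at (1, 7.5) partially overlaps it — only the 76.30 mm² overlap (of its 150.01 mm²) is removed, clipping the outline — boundary = 39.79 mm. Overall, the cross-section has 2 separate islands. Total boundary length (outer) = 39.79 mm.

39.79 mm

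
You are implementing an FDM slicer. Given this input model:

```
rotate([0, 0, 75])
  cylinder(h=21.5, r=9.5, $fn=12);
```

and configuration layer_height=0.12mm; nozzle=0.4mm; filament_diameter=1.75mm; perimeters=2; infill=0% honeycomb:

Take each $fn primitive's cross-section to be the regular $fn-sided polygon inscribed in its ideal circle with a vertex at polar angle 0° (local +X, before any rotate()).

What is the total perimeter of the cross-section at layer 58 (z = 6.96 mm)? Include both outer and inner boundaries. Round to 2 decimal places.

At z = 6.96 mm: the cylinder: section is a regular 12-gon, circumradius r=9.5 (perimeter = 2·12·9.500·sin(180°/12) = 59.01 mm); (rotated 75° about Z; rotation is an isometry so areas/perimeters/island counts are preserved). Overall, the cross-section is a single solid region. Total boundary length (outer) = 59.01 mm.

59.01 mm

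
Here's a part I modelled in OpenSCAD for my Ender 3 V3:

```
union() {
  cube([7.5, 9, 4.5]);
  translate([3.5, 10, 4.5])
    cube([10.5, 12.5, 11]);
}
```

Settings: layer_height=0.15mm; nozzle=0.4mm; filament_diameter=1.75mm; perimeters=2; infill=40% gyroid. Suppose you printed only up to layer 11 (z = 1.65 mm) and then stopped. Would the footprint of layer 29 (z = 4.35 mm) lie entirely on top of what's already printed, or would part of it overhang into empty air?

entirely on top

Compare the two slices. At z = 1.65: the cube (footprint 7.5×9) is included at this height (area 67.50 mm²); the cube at (3.5, 10) is not intersected at this z (z outside [4.5, 15.5]); Combining (union): only the 7.5×9 cube is present, so the union is just that shape — area = 67.50 mm². At z = 4.35: the 7.5×9 cube contributes its full rectangle (area 67.50 mm²); the cube at (3.5, 10) is not intersected at this z (z outside [4.5, 15.5]); Taking the union: only the 7.5×9 cube is present, so the union is just that shape — area = 67.50 mm². Checking containment: the cross-section at z = 4.35 is a subset of the cross-section at z = 1.65.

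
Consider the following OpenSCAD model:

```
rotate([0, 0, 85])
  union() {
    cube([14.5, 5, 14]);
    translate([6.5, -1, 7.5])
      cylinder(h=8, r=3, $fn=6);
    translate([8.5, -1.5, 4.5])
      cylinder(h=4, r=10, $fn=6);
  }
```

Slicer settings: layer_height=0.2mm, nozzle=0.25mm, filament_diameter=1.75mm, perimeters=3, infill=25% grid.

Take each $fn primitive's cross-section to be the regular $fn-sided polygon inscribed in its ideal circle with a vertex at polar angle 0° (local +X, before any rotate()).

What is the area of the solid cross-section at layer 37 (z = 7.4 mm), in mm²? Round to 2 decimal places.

At z = 7.4 mm: the cube (footprint 14.5×5) is included at this height (area 72.50 mm²); the cylinder at (6.5, -1) is not intersected at this z (z outside [7.5, 15.5]); the r=10 cylinder at (8.5, -1.5) gives a regular 6-gon of circumradius 10 (constant along its height) (area = (6/2)·10.000²·sin(360°/6) = 259.81 mm²); Merging all regions: the regions partially overlap — summed areas 332.31 mm² minus the doubly-counted overlap 68.10 mm² gives 264.20 mm² — area = 264.20 mm²; (rotated 85° about Z; rotation is an isometry so areas/perimeters/island counts are preserved). Overall, the cross-section is a single solid region. Net area = 264.20 mm².

264.20 mm²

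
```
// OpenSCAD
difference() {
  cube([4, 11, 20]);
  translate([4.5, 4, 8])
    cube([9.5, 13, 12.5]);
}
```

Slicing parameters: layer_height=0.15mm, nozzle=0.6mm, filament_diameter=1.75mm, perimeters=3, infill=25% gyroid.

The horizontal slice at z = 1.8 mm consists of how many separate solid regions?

At z = 1.8 mm: the 4×11 cube contributes its full rectangle; the cube at (4.5, 4) is not intersected at this z (z outside [8, 20.5]); Taking the first minus the rest: none of the subtracted shapes is present at this height, so the 4×11 cube is unchanged — 1 connected region. The result has 1 disconnected region.

1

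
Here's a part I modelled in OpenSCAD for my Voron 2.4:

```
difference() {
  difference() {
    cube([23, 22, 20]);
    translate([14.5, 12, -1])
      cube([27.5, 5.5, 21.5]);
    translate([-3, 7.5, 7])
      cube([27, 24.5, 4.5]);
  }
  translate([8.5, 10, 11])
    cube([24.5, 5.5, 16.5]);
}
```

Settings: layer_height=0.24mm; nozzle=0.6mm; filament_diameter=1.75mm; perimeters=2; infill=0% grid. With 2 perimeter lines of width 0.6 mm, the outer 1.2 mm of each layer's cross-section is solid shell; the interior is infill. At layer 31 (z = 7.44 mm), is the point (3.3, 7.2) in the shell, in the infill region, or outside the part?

At z = 7.44 mm: the 23×22 cube contributes its full rectangle; the cube at (14.5, 12) (footprint 27.5×5.5) is included at this height; the cube at (-3, 7.5) (footprint 27×24.5) is included at this height; Subtracting the remaining from the first: starting from the 23×22 cube, the 27.5×5.5 cube at (14.5, 12) partially overlaps it — only the 46.75 mm² overlap (of its 151.25 mm²) is removed, clipping the outline; the 27×24.5 cube at (-3, 7.5) partially overlaps it — only the 286.75 mm² overlap (of its 661.50 mm²) is removed, clipping the outline — 1 connected region; the cube at (8.5, 10) is not intersected at this z (z outside [11, 27.5]); Subtracting the remaining from the first: none of the subtracted shapes is present at this height, so the result so far is unchanged — 1 connected region. Overall, the cross-section is a single solid region. The nearest boundary edge runs (0.00, 7.50)→(23.00, 7.50); distance from the point to it = 0.30 mm. The point is inside the cross-section, 0.30 mm from the nearest boundary — within the 1.2 mm shell band (2 × 0.6).

shell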